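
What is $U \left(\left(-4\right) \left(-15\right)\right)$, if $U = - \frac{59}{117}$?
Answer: $- \frac{1180}{39} \approx -30.256$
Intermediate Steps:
$U = - \frac{59}{117}$ ($U = \left(-59\right) \frac{1}{117} = - \frac{59}{117} \approx -0.50427$)
$U \left(\left(-4\right) \left(-15\right)\right) = - \frac{59 \left(\left(-4\right) \left(-15\right)\right)}{117} = \left(- \frac{59}{117}\right) 60 = - \frac{1180}{39}$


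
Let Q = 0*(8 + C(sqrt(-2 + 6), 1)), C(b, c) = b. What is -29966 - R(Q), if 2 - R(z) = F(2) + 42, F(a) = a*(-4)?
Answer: -29934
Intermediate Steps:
Q = 0 (Q = 0*(8 + sqrt(-2 + 6)) = 0*(8 + sqrt(4)) = 0*(8 + 2) = 0*10 = 0)
F(a) = -4*a
R(z) = -32 (R(z) = 2 - (-4*2 + 42) = 2 - (-8 + 42) = 2 - 1*34 = 2 - 34 = -32)
-29966 - R(Q) = -29966 - 1*(-32) = -29966 + 32 = -29934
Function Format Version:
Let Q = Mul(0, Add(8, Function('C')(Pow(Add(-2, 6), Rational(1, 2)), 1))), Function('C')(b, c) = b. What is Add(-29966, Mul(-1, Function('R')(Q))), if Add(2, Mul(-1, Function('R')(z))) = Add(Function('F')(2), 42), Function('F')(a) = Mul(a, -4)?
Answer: -29934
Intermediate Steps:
Q = 0 (Q = Mul(0, Add(8, Pow(Add(-2, 6), Rational(1, 2)))) = Mul(0, Add(8, Pow(4, Rational(1, 2)))) = Mul(0, Add(8, 2)) = Mul(0, 10) = 0)
Function('F')(a) = Mul(-4, a)
Function('R')(z) = -32 (Function('R')(z) = Add(2, Mul(-1, Add(Mul(-4, 2), 42))) = Add(2, Mul(-1, Add(-8, 42))) = Add(2, Mul(-1, 34)) = Add(2, -34) = -32)
Add(-29966, Mul(-1, Function('R')(Q))) = Add(-29966, Mul(-1, -32)) = Add(-29966, 32) = -29934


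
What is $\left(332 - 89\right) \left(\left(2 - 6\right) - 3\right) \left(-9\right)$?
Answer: $15309$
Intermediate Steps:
$\left(332 - 89\right) \left(\left(2 - 6\right) - 3\right) \left(-9\right) = 243 \left(\left(2 - 6\right) - 3\right) \left(-9\right) = 243 \left(-4 - 3\right) \left(-9\right) = 243 \left(\left(-7\right) \left(-9\right)\right) = 243 \cdot 63 = 15309$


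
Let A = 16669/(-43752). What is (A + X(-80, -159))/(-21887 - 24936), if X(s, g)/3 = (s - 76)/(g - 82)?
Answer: -16458707/493712574936 ≈ -3.3337e-5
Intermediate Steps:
X(s, g) = 3*(-76 + s)/(-82 + g) (X(s, g) = 3*((s - 76)/(g - 82)) = 3*((-76 + s)/(-82 + g)) = 3*(-76 + s)/(-82 + g))
A = -16669/43752 (A = 16669*(-1/43752) = -16669/43752 ≈ -0.38099)
(A + X(-80, -159))/(-21887 - 24936) = (-16669/43752 + 3*(-76 - 80)/(-82 - 159))/(-21887 - 24936) = (-16669/43752 + 3*(-156)/(-241))/(-46823) = (-16669/43752 + 3*(-1/241)*(-156))*(-1/46823) = (-16669/43752 + 468/241)*(-1/46823) = (16458707/10544232)*(-1/46823) = -16458707/493712574936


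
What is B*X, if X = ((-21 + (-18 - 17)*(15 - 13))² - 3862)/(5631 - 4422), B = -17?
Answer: -25041/403 ≈ -62.136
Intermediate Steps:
X = 1473/403 (X = ((-21 - 35*2)² - 3862)/1209 = ((-21 - 70)² - 3862)*(1/1209) = ((-91)² - 3862)*(1/1209) = (8281 - 3862)*(1/1209) = 4419*(1/1209) = 1473/403 ≈ 3.6551)
B*X = -17*1473/403 = -25041/403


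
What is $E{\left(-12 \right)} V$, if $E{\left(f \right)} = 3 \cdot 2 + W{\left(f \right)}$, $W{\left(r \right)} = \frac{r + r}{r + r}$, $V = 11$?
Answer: $77$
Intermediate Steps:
$W{\left(r \right)} = 1$ ($W{\left(r \right)} = \frac{2 r}{2 r} = 2 r \frac{1}{2 r} = 1$)
$E{\left(f \right)} = 7$ ($E{\left(f \right)} = 3 \cdot 2 + 1 = 6 + 1 = 7$)
$E{\left(-12 \right)} V = 7 \cdot 11 = 77$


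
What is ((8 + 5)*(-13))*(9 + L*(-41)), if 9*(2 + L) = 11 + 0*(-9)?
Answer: -62192/9 ≈ -6910.2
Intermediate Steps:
L = -7/9 (L = -2 + (11 + 0*(-9))/9 = -2 + (11 + 0)/9 = -2 + (⅑)*11 = -2 + 11/9 = -7/9 ≈ -0.77778)
((8 + 5)*(-13))*(9 + L*(-41)) = ((8 + 5)*(-13))*(9 - 7/9*(-41)) = (13*(-13))*(9 + 287/9) = -169*368/9 = -62192/9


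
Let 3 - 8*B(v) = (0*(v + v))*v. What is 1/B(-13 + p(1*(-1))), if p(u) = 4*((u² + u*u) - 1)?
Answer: 8/3 ≈ 2.6667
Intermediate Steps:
p(u) = -4 + 8*u² (p(u) = 4*((u² + u²) - 1) = 4*(2*u² - 1) = 4*(-1 + 2*u²) = -4 + 8*u²)
B(v) = 3/8 (B(v) = 3/8 - 0*(v + v)*v/8 = 3/8 - 0*(2*v)*v/8 = 3/8 - 0*v = 3/8 - ⅛*0 = 3/8 + 0 = 3/8)
1/B(-13 + p(1*(-1))) = 1/(3/8) = 8/3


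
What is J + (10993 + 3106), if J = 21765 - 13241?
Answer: 22623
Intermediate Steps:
J = 8524
J + (10993 + 3106) = 8524 + (10993 + 3106) = 8524 + 14099 = 22623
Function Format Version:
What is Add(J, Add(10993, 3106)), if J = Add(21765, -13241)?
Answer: 22623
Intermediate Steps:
J = 8524
Add(J, Add(10993, 3106)) = Add(8524, Add(10993, 3106)) = Add(8524, 14099) = 22623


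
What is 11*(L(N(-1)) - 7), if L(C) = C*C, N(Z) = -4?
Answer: 99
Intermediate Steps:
L(C) = C²
11*(L(N(-1)) - 7) = 11*((-4)² - 7) = 11*(16 - 7) = 11*9 = 99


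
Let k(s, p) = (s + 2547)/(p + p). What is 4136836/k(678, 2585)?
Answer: 4277488424/645 ≈ 6.6318e+6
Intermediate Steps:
k(s, p) = (2547 + s)/(2*p) (k(s, p) = (2547 + s)/((2*p)) = (2547 + s)*(1/(2*p)) = (2547 + s)/(2*p))
4136836/k(678, 2585) = 4136836/(((1/2)*(2547 + 678)/2585)) = 4136836/(((1/2)*(1/2585)*3225)) = 4136836/(645/1034) = 4136836*(1034/645) = 4277488424/645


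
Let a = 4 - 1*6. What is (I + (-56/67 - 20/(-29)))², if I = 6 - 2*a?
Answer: 366569316/3775249 ≈ 97.098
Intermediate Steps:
a = -2 (a = 4 - 6 = -2)
I = 10 (I = 6 - 2*(-2) = 6 + 4 = 10)
(I + (-56/67 - 20/(-29)))² = (10 + (-56/67 - 20/(-29)))² = (10 + (-56*1/67 - 20*(-1/29)))² = (10 + (-56/67 + 20/29))² = (10 - 284/1943)² = (19146/1943)² = 366569316/3775249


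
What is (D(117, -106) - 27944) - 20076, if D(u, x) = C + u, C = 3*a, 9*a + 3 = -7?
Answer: -143719/3 ≈ -47906.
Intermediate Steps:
a = -10/9 (a = -1/3 + (1/9)*(-7) = -1/3 - 7/9 = -10/9 ≈ -1.1111)
C = -10/3 (C = 3*(-10/9) = -10/3 ≈ -3.3333)
D(u, x) = -10/3 + u
(D(117, -106) - 27944) - 20076 = ((-10/3 + 117) - 27944) - 20076 = (341/3 - 27944) - 20076 = -83491/3 - 20076 = -143719/3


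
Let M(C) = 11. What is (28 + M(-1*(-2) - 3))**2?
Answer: 1521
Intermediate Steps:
(28 + M(-1*(-2) - 3))**2 = (28 + 11)**2 = 39**2 = 1521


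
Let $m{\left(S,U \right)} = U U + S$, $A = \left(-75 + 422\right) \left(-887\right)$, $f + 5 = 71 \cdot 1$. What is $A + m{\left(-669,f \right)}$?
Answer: $-304102$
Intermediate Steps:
$f = 66$ ($f = -5 + 71 \cdot 1 = -5 + 71 = 66$)
$A = -307789$ ($A = 347 \left(-887\right) = -307789$)
$m{\left(S,U \right)} = S + U^{2}$ ($m{\left(S,U \right)} = U^{2} + S = S + U^{2}$)
$A + m{\left(-669,f \right)} = -307789 - \left(669 - 66^{2}\right) = -307789 + \left(-669 + 4356\right) = -307789 + 3687 = -304102$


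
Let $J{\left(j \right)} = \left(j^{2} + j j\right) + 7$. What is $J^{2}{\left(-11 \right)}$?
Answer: $62001$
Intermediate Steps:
$J{\left(j \right)} = 7 + 2 j^{2}$ ($J{\left(j \right)} = \left(j^{2} + j^{2}\right) + 7 = 2 j^{2} + 7 = 7 + 2 j^{2}$)
$J^{2}{\left(-11 \right)} = \left(7 + 2 \left(-11\right)^{2}\right)^{2} = \left(7 + 2 \cdot 121\right)^{2} = \left(7 + 242\right)^{2} = 249^{2} = 62001$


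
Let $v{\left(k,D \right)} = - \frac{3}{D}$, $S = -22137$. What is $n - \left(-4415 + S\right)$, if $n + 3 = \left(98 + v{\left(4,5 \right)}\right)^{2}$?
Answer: $\frac{900894}{25} \approx 36036.0$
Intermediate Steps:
$n = \frac{237094}{25}$ ($n = -3 + \left(98 - \frac{3}{5}\right)^{2} = -3 + \left(\frac{487}{5}\right)^{2} = -3 + \frac{237169}{25} = \frac{237094}{25} \approx 9483.8$)
$n - \left(-4415 + S\right) = \frac{237094}{25} + \left(4415 - -22137\right) = \frac{237094}{25} + \left(4415 + 22137\right) = \frac{237094}{25} + 26552 = \frac{900894}{25}$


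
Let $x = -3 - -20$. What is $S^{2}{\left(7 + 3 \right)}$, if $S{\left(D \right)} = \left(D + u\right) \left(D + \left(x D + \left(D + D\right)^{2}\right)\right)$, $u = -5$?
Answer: $8410000$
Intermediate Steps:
$x = 17$ ($x = -3 + 20 = 17$)
$S{\left(D \right)} = \left(-5 + D\right) \left(4 D^{2} + 18 D\right)$ ($S{\left(D \right)} = \left(D - 5\right) \left(D + \left(17 D + \left(D + D\right)^{2}\right)\right) = \left(-5 + D\right) \left(D + \left(17 D + \left(2 D\right)^{2}\right)\right) = \left(-5 + D\right) \left(D + \left(17 D + 4 D^{2}\right)\right) = \left(-5 + D\right) \left(D + \left(4 D^{2} + 17 D\right)\right) = \left(-5 + D\right) \left(4 D^{2} + 18 D\right)$)
$S^{2}{\left(7 + 3 \right)} = \left(2 \left(7 + 3\right) \left(-45 - \left(7 + 3\right) + 2 \left(7 + 3\right)^{2}\right)\right)^{2} = \left(2 \cdot 10 \left(-45 - 10 + 2 \cdot 10^{2}\right)\right)^{2} = \left(2 \cdot 10 \left(-45 - 10 + 2 \cdot 100\right)\right)^{2} = \left(2 \cdot 10 \left(-45 - 10 + 200\right)\right)^{2} = \left(2 \cdot 10 \cdot 145\right)^{2} = 2900^{2} = 8410000$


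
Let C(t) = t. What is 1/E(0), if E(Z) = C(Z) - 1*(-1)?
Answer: 1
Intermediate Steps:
E(Z) = 1 + Z (E(Z) = Z - 1*(-1) = Z + 1 = 1 + Z)
1/E(0) = 1/(1 + 0) = 1/1 = 1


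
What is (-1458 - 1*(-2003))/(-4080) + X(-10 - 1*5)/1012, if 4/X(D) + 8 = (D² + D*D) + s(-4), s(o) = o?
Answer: -670995/5023568 ≈ -0.13357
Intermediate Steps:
X(D) = 4/(-12 + 2*D²) (X(D) = 4/(-8 + ((D² + D*D) - 4)) = 4/(-8 + ((D² + D²) - 4)) = 4/(-8 + (2*D² - 4)) = 4/(-8 + (-4 + 2*D²)) = 4/(-12 + 2*D²))
(-1458 - 1*(-2003))/(-4080) + X(-10 - 1*5)/1012 = (-1458 - 1*(-2003))/(-4080) + (2/(-6 + (-10 - 1*5)²))/1012 = (-1458 + 2003)*(-1/4080) + (2/(-6 + (-10 - 5)²))*(1/1012) = 545*(-1/4080) + (2/(-6 + (-15)²))*(1/1012) = -109/816 + (2/(-6 + 225))*(1/1012) = -109/816 + (2/219)*(1/1012) = -109/816 + 1/110814 = -670995/5023568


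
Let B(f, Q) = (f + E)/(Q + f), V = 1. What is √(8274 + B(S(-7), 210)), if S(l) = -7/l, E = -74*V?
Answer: √368351351/211 ≈ 90.960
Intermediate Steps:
E = -74 (E = -74*1 = -74)
B(f, Q) = (-74 + f)/(Q + f) (B(f, Q) = (f - 74)/(Q + f) = (-74 + f)/(Q + f))
√(8274 + B(S(-7), 210)) = √(8274 + (-74 - 7/(-7))/(210 - 7/(-7))) = √(8274 + (-74 - 7*(-⅐))/(210 - 7*(-⅐))) = √(8274 + (-74 + 1)/(210 + 1)) = √(8274 - 73/211) = √(1745741/211) = √368351351/211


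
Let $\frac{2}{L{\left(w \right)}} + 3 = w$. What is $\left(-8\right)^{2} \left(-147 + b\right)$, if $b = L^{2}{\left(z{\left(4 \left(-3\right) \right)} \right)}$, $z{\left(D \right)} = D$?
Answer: $- \frac{2116544}{225} \approx -9406.9$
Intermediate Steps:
$L{\left(w \right)} = \frac{2}{-3 + w}$
$b = \frac{4}{225}$ ($b = \left(\frac{2}{-3 + 4 \left(-3\right)}\right)^{2} = \left(\frac{2}{-3 - 12}\right)^{2} = \left(\frac{2}{-15}\right)^{2} = \left(2 \left(- \frac{1}{15}\right)\right)^{2} = \left(- \frac{2}{15}\right)^{2} = \frac{4}{225} \approx 0.017778$)
$\left(-8\right)^{2} \left(-147 + b\right) = \left(-8\right)^{2} \left(-147 + \frac{4}{225}\right) = 64 \left(- \frac{33071}{225}\right) = - \frac{2116544}{225}$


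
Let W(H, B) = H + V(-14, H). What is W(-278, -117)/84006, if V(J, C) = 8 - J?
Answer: -128/42003 ≈ -0.0030474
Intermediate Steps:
W(H, B) = 22 + H (W(H, B) = H + (8 - 1*(-14)) = H + (8 + 14) = H + 22 = 22 + H)
W(-278, -117)/84006 = (22 - 278)/84006 = -256*1/84006 = -128/42003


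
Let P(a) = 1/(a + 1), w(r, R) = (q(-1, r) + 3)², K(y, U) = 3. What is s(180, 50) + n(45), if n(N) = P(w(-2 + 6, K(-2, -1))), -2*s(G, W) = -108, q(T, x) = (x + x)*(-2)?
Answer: 9181/170 ≈ 54.006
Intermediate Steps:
q(T, x) = -4*x (q(T, x) = (2*x)*(-2) = -4*x)
s(G, W) = 54 (s(G, W) = -½*(-108) = 54)
w(r, R) = (3 - 4*r)² (w(r, R) = (-4*r + 3)² = (3 - 4*r)²)
P(a) = 1/(1 + a)
n(N) = 1/170 (n(N) = 1/(1 + (-3 + 4*(-2 + 6))²) = 1/(1 + (-3 + 4*4)²) = 1/(1 + (-3 + 16)²) = 1/(1 + 13²) = 1/(1 + 169) = 1/170)
s(180, 50) + n(45) = 54 + 1/170 = 9181/170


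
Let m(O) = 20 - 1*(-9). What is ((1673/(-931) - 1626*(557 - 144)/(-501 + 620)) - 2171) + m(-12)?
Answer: -17606347/2261 ≈ -7787.0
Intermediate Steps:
m(O) = 29 (m(O) = 20 + 9 = 29)
((1673/(-931) - 1626*(557 - 144)/(-501 + 620)) - 2171) + m(-12) = ((1673/(-931) - 1626*(557 - 144)/(-501 + 620)) - 2171) + 29 = ((1673*(-1/931) - 1626/(119/413)) - 2171) + 29 = ((-239/133 - 1626/(119*(1/413))) - 2171) + 29 = ((-239/133 - 1626/17/59) - 2171) + 29 = ((-239/133 - 1626*59/17) - 2171) + 29 = ((-239/133 - 95934/17) - 2171) + 29 = (-12763285/2261 - 2171) + 29 = -17671916/2261 + 29 = -17606347/2261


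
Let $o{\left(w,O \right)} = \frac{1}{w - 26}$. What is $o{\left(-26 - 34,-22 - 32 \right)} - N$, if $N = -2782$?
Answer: $\frac{239251}{86} \approx 2782.0$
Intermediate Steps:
$o{\left(w,O \right)} = \frac{1}{-26 + w}$
$o{\left(-26 - 34,-22 - 32 \right)} - N = \frac{1}{-26 - 60} - -2782 = \frac{1}{-26 - 60} + 2782 = \frac{1}{-86} + 2782 = - \frac{1}{86} + 2782 = \frac{239251}{86}$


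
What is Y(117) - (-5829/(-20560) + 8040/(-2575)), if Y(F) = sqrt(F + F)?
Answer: 6011709/2117680 + 3*sqrt(26) ≈ 18.136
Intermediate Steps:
Y(F) = sqrt(2)*sqrt(F) (Y(F) = sqrt(2*F) = sqrt(2)*sqrt(F))
Y(117) - (-5829/(-20560) + 8040/(-2575)) = sqrt(2)*sqrt(117) - (-5829/(-20560) + 8040/(-2575)) = sqrt(2)*(3*sqrt(13)) - (-5829*(-1/20560) + 8040*(-1/2575)) = 3*sqrt(26) - (5829/20560 - 1608/515) = 3*sqrt(26) - 1*(-6011709/2117680) = 3*sqrt(26) + 6011709/2117680 = 6011709/2117680 + 3*sqrt(26)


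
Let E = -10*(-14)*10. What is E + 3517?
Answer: 4917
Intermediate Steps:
E = 1400 (E = 140*10 = 1400)
E + 3517 = 1400 + 3517 = 4917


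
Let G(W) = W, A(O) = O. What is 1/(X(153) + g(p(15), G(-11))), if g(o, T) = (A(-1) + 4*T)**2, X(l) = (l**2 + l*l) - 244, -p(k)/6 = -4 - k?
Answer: 1/48599 ≈ 2.0577e-5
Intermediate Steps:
p(k) = 24 + 6*k (p(k) = -6*(-4 - k) = 24 + 6*k)
X(l) = -244 + 2*l**2 (X(l) = (l**2 + l**2) - 244 = 2*l**2 - 244 = -244 + 2*l**2)
g(o, T) = (-1 + 4*T)**2
1/(X(153) + g(p(15), G(-11))) = 1/((-244 + 2*153**2) + (-1 + 4*(-11))**2) = 1/((-244 + 2*23409) + (-1 - 44)**2) = 1/((-244 + 46818) + (-45)**2) = 1/(46574 + 2025) = 1/48599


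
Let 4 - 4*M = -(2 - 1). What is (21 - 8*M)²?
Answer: 121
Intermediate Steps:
M = 5/4 (M = 1 - (-1)*(2 - 1)/4 = 1 - (-1)/4 = 1 - ¼*(-1) = 1 + ¼ = 5/4 ≈ 1.2500)
(21 - 8*M)² = (21 - 8*5/4)² = (21 - 10)² = 11² = 121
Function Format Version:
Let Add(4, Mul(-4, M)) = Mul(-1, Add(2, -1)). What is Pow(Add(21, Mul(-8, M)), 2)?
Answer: 121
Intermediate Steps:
M = Rational(5, 4) (M = Add(1, Mul(Rational(-1, 4), Mul(-1, Add(2, -1)))) = Add(1, Mul(Rational(-1, 4), Mul(-1, 1))) = Add(1, Mul(Rational(-1, 4), -1)) = Add(1, Rational(1, 4)) = Rational(5, 4) ≈ 1.2500)
Pow(Add(21, Mul(-8, M)), 2) = Pow(Add(21, Mul(-8, Rational(5, 4))), 2) = Pow(Add(21, -10), 2) = Pow(11, 2) = 121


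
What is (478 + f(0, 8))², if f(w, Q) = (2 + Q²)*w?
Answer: 228484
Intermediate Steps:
f(w, Q) = w*(2 + Q²)
(478 + f(0, 8))² = (478 + 0*(2 + 8²))² = (478 + 0*(2 + 64))² = (478 + 0*66)² = (478 + 0)² = 478² = 228484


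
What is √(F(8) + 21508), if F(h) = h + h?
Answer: 2*√5381 ≈ 146.71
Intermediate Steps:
F(h) = 2*h
√(F(8) + 21508) = √(2*8 + 21508) = √(16 + 21508) = √21524 = 2*√5381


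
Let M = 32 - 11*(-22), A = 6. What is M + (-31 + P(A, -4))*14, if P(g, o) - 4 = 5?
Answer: -34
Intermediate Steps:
P(g, o) = 9 (P(g, o) = 4 + 5 = 9)
M = 274 (M = 32 + 242 = 274)
M + (-31 + P(A, -4))*14 = 274 + (-31 + 9)*14 = 274 - 22*14 = 274 - 308 = -34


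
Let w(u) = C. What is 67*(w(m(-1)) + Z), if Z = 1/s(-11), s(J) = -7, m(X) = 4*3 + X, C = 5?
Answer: 2278/7 ≈ 325.43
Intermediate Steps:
m(X) = 12 + X
w(u) = 5
Z = -1/7 (Z = 1/(-7) = -1/7 ≈ -0.14286)
67*(w(m(-1)) + Z) = 67*(5 - 1/7) = 67*(34/7) = 2278/7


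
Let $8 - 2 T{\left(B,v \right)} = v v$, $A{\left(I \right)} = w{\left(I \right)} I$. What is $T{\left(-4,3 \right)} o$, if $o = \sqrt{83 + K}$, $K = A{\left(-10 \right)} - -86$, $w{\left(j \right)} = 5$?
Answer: $- \frac{\sqrt{119}}{2} \approx -5.4544$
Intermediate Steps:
$A{\left(I \right)} = 5 I$
$K = 36$ ($K = 5 \left(-10\right) - -86 = -50 + 86 = 36$)
$T{\left(B,v \right)} = 4 - \frac{v^{2}}{2}$ ($T{\left(B,v \right)} = 4 - \frac{v v}{2} = 4 - \frac{v^{2}}{2}$)
$o = \sqrt{119}$ ($o = \sqrt{83 + 36} = \sqrt{119} \approx 10.909$)
$T{\left(-4,3 \right)} o = \left(4 - \frac{3^{2}}{2}\right) \sqrt{119} = \left(4 - \frac{9}{2}\right) \sqrt{119} = - \frac{\sqrt{119}}{2}$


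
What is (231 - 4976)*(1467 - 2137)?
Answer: 3179150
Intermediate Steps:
(231 - 4976)*(1467 - 2137) = -4745*(-670) = 3179150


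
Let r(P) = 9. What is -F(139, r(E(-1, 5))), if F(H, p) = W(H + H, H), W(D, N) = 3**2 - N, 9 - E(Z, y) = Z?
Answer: 130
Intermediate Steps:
E(Z, y) = 9 - Z
W(D, N) = 9 - N
F(H, p) = 9 - H
-F(139, r(E(-1, 5))) = -(9 - 1*139) = -(9 - 139) = -1*(-130) = 130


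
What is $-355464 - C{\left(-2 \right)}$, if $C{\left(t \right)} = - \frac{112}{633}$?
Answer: $- \frac{225008600}{633} \approx -3.5546 \cdot 10^{5}$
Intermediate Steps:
$C{\left(t \right)} = - \frac{112}{633}$ ($C{\left(t \right)} = \left(-112\right) \frac{1}{633} = - \frac{112}{633}$)
$-355464 - C{\left(-2 \right)} = -355464 - - \frac{112}{633} = -355464 + \frac{112}{633} = - \frac{225008600}{633}$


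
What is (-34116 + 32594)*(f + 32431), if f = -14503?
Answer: -27286416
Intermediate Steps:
(-34116 + 32594)*(f + 32431) = (-34116 + 32594)*(-14503 + 32431) = -1522*17928 = -27286416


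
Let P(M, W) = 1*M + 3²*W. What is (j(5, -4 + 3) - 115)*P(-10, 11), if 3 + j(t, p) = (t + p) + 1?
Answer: -10057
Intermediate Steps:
P(M, W) = M + 9*W
j(t, p) = -2 + p + t (j(t, p) = -3 + ((t + p) + 1) = -3 + ((p + t) + 1) = -3 + (1 + p + t) = -2 + p + t)
(j(5, -4 + 3) - 115)*P(-10, 11) = ((-2 + (-4 + 3) + 5) - 115)*(-10 + 9*11) = ((-2 - 1 + 5) - 115)*(-10 + 99) = (2 - 115)*89 = -113*89 = -10057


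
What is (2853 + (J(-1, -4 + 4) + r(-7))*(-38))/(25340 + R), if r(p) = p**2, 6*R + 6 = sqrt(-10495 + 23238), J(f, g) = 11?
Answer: 522692892/23114324413 - 3438*sqrt(12743)/23114324413 ≈ 0.022597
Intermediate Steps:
R = -1 + sqrt(12743)/6 (R = -1 + sqrt(-10495 + 23238)/6 = -1 + sqrt(12743)/6 ≈ 17.814)
(2853 + (J(-1, -4 + 4) + r(-7))*(-38))/(25340 + R) = (2853 + (11 + (-7)**2)*(-38))/(25340 + (-1 + sqrt(12743)/6)) = (2853 + (11 + 49)*(-38))/(25339 + sqrt(12743)/6) = (2853 + 60*(-38))/(25339 + sqrt(12743)/6) = (2853 - 2280)/(25339 + sqrt(12743)/6) = 573/(25339 + sqrt(12743)/6)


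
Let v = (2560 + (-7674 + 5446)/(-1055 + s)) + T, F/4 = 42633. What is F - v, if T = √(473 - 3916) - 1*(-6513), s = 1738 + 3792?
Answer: 722531253/4475 - I*√3443 ≈ 1.6146e+5 - 58.677*I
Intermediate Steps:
s = 5530
F = 170532 (F = 4*42633 = 170532)
T = 6513 + I*√3443 (T = √(-3443) + 6513 = I*√3443 + 6513 = 6513 + I*√3443 ≈ 6513.0 + 58.677*I)
v = 40599447/4475 + I*√3443 (v = (2560 + (-7674 + 5446)/(-1055 + 5530)) + (6513 + I*√3443) = (2560 - 2228/4475) + (6513 + I*√3443) = 11453772/4475 + (6513 + I*√3443) = 40599447/4475 + I*√3443 ≈ 9072.5 + 58.677*I)
F - v = 170532 - (40599447/4475 + I*√3443) = 170532 + (-40599447/4475 - I*√3443) = 722531253/4475 - I*√3443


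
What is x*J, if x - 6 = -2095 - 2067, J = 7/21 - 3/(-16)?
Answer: -25975/12 ≈ -2164.6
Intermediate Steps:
J = 25/48 (J = 7*(1/21) - 3*(-1/16) = 1/3 + 3/16 = 25/48 ≈ 0.52083)
x = -4156 (x = 6 + (-2095 - 2067) = 6 - 4162 = -4156)
x*J = -4156*25/48 = -25975/12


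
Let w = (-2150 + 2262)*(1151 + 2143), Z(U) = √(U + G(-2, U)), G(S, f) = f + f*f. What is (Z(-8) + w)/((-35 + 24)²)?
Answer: 368928/121 + 4*√3/121 ≈ 3049.1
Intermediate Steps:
G(S, f) = f + f²
Z(U) = √(U + U*(1 + U))
w = 368928 (w = 112*3294 = 368928)
(Z(-8) + w)/((-35 + 24)²) = (√(-8*(2 - 8)) + 368928)/((-35 + 24)²) = (√(-8*(-6)) + 368928)/((-11)²) = (√48 + 368928)/121 = (4*√3 + 368928)*(1/121) = (368928 + 4*√3)*(1/121) = 368928/121 + 4*√3/121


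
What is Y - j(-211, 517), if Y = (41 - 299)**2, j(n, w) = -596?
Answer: 67160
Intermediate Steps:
Y = 66564 (Y = (-258)**2 = 66564)
Y - j(-211, 517) = 66564 - 1*(-596) = 66564 + 596 = 67160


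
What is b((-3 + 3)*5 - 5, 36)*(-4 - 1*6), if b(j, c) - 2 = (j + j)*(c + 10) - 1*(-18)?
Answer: 4400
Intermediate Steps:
b(j, c) = 20 + 2*j*(10 + c) (b(j, c) = 2 + ((j + j)*(c + 10) - 1*(-18)) = 2 + ((2*j)*(10 + c) + 18) = 2 + (2*j*(10 + c) + 18) = 2 + (18 + 2*j*(10 + c)) = 20 + 2*j*(10 + c))
b((-3 + 3)*5 - 5, 36)*(-4 - 1*6) = (20 + 20*((-3 + 3)*5 - 5) + 2*36*((-3 + 3)*5 - 5))*(-4 - 1*6) = (20 + 20*(0*5 - 5) + 2*36*(0*5 - 5))*(-4 - 6) = (20 + 20*(0 - 5) + 2*36*(0 - 5))*(-10) = (20 + 20*(-5) + 2*36*(-5))*(-10) = (20 - 100 - 360)*(-10) = -440*(-10) = 4400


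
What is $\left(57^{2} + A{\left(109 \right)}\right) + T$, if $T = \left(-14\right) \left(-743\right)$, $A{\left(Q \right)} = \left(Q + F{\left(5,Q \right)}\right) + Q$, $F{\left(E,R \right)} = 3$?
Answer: $13872$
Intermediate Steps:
$A{\left(Q \right)} = 3 + 2 Q$ ($A{\left(Q \right)} = \left(Q + 3\right) + Q = \left(3 + Q\right) + Q = 3 + 2 Q$)
$T = 10402$
$\left(57^{2} + A{\left(109 \right)}\right) + T = \left(57^{2} + \left(3 + 2 \cdot 109\right)\right) + 10402 = \left(3249 + \left(3 + 218\right)\right) + 10402 = \left(3249 + 221\right) + 10402 = 3470 + 10402 = 13872$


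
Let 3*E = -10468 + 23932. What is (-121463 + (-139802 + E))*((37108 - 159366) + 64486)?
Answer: 14834520844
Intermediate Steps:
E = 4488 (E = (-10468 + 23932)/3 = (⅓)*13464 = 4488)
(-121463 + (-139802 + E))*((37108 - 159366) + 64486) = (-121463 + (-139802 + 4488))*((37108 - 159366) + 64486) = (-121463 - 135314)*(-122258 + 64486) = -256777*(-57772) = 14834520844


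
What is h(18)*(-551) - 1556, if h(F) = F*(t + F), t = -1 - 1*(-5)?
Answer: -219752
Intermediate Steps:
t = 4 (t = -1 + 5 = 4)
h(F) = F*(4 + F)
h(18)*(-551) - 1556 = (18*(4 + 18))*(-551) - 1556 = (18*22)*(-551) - 1556 = 396*(-551) - 1556 = -218196 - 1556 = -219752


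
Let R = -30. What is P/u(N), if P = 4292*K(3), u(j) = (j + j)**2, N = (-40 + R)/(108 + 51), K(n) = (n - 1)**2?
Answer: 27126513/1225 ≈ 22144.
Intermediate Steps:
K(n) = (-1 + n)**2
N = -70/159 (N = (-40 - 30)/(108 + 51) = -70/159 ≈ -0.44025)
u(j) = 4*j**2 (u(j) = (2*j)**2 = 4*j**2)
P = 17168 (P = 4292*(-1 + 3)**2 = 4292*2**2 = 4292*4 = 17168)
P/u(N) = 17168/((4*(-70/159)**2)) = 17168/((4*(4900/25281))) = 17168/(19600/25281) = 17168*(25281/19600) = 27126513/1225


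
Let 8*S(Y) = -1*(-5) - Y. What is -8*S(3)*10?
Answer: -20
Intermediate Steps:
S(Y) = 5/8 - Y/8 (S(Y) = (-1*(-5) - Y)/8 = (5 - Y)/8 = 5/8 - Y/8)
-8*S(3)*10 = -8*(5/8 - ⅛*3)*10 = -8*(5/8 - 3/8)*10 = -8*¼*10 = -2*10 = -20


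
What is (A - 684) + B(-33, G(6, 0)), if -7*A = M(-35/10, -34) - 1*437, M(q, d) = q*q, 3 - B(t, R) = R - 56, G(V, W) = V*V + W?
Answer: -16809/28 ≈ -600.32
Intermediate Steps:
G(V, W) = W + V² (G(V, W) = V² + W = W + V²)
B(t, R) = 59 - R (B(t, R) = 3 - (R - 56) = 3 - (-56 + R) = 3 + (56 - R) = 59 - R)
M(q, d) = q²
A = 1699/28 (A = -((-35/10)² - 1*437)/7 = -((-35*⅒)² - 437)/7 = -((-7/2)² - 437)/7 = -(49/4 - 437)/7 = -⅐*(-1699/4) = 1699/28 ≈ 60.679)
(A - 684) + B(-33, G(6, 0)) = (1699/28 - 684) + (59 - (0 + 6²)) = -17453/28 + (59 - (0 + 36)) = -17453/28 + (59 - 1*36) = -17453/28 + (59 - 36) = -17453/28 + 23 = -16809/28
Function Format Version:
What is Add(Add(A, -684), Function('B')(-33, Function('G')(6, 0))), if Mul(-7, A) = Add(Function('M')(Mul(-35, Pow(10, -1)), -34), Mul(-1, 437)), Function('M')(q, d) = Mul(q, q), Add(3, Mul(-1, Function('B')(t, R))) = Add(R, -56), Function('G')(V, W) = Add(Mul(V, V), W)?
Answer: Rational(-16809, 28) ≈ -600.32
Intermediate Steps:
Function('G')(V, W) = Add(W, Pow(V, 2)) (Function('G')(V, W) = Add(Pow(V, 2), W) = Add(W, Pow(V, 2)))
Function('B')(t, R) = Add(59, Mul(-1, R)) (Function('B')(t, R) = Add(3, Mul(-1, Add(R, -56))) = Add(3, Mul(-1, Add(-56, R))) = Add(3, Add(56, Mul(-1, R))) = Add(59, Mul(-1, R)))
Function('M')(q, d) = Pow(q, 2)
A = Rational(1699, 28) (A = Mul(Rational(-1, 7), Add(Pow(Mul(-35, Pow(10, -1)), 2), Mul(-1, 437))) = Mul(Rational(-1, 7), Add(Pow(Mul(-35, Rational(1, 10)), 2), -437)) = Mul(Rational(-1, 7), Add(Pow(Rational(-7, 2), 2), -437)) = Mul(Rational(-1, 7), Add(Rational(49, 4), -437)) = Mul(Rational(-1, 7), Rational(-1699, 4)) = Rational(1699, 28) ≈ 60.679)
Add(Add(A, -684), Function('B')(-33, Function('G')(6, 0))) = Add(Add(Rational(1699, 28), -684), Add(59, Mul(-1, Add(0, Pow(6, 2))))) = Add(Rational(-17453, 28), Add(59, Mul(-1, Add(0, 36)))) = Add(Rational(-17453, 28), Add(59, Mul(-1, 36))) = Add(Rational(-17453, 28), Add(59, -36)) = Add(Rational(-17453, 28), 23) = Rational(-16809, 28)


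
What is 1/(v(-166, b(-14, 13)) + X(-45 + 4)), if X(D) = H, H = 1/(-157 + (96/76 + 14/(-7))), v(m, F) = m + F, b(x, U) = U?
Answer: -2997/458560 ≈ -0.0065357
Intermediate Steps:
v(m, F) = F + m
H = -19/2997 (H = 1/(-157 + (96*(1/76) + 14*(-⅐))) = 1/(-157 + (24/19 - 2)) = 1/(-157 - 14/19) = 1/(-2997/19) = -19/2997 ≈ -0.0063397)
X(D) = -19/2997
1/(v(-166, b(-14, 13)) + X(-45 + 4)) = 1/((13 - 166) - 19/2997) = 1/(-153 - 19/2997) = 1/(-458560/2997) = -2997/458560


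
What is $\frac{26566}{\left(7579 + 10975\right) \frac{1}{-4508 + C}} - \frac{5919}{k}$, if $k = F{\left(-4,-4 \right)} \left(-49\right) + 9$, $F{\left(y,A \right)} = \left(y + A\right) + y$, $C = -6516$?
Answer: $- \frac{29158230129}{1846123} \approx -15794.0$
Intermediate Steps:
$F{\left(y,A \right)} = A + 2 y$ ($F{\left(y,A \right)} = \left(A + y\right) + y = A + 2 y$)
$k = 597$ ($k = \left(-4 + 2 \left(-4\right)\right) \left(-49\right) + 9 = \left(-4 - 8\right) \left(-49\right) + 9 = \left(-12\right) \left(-49\right) + 9 = 588 + 9 = 597$)
$\frac{26566}{\left(7579 + 10975\right) \frac{1}{-4508 + C}} - \frac{5919}{k} = \frac{26566}{\left(7579 + 10975\right) \frac{1}{-4508 - 6516}} - \frac{5919}{597} = \frac{26566}{18554 \frac{1}{-11024}} - \frac{1973}{199} = \frac{26566}{18554 \left(- \frac{1}{11024}\right)} - \frac{1973}{199} = \frac{26566}{- \frac{9277}{5512}} - \frac{1973}{199} = 26566 \left(- \frac{5512}{9277}\right) - \frac{1973}{199} = - \frac{146431792}{9277} - \frac{1973}{199} = - \frac{29158230129}{1846123}$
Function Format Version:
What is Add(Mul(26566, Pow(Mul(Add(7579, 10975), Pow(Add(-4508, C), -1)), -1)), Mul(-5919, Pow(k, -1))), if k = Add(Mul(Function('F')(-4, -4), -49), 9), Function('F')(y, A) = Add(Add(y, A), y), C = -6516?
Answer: Rational(-29158230129, 1846123) ≈ -15794.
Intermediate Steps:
Function('F')(y, A) = Add(A, Mul(2, y)) (Function('F')(y, A) = Add(Add(A, y), y) = Add(A, Mul(2, y)))
k = 597 (k = Add(Mul(Add(-4, Mul(2, -4)), -49), 9) = Add(Mul(Add(-4, -8), -49), 9) = Add(Mul(-12, -49), 9) = Add(588, 9) = 597)
Add(Mul(26566, Pow(Mul(Add(7579, 10975), Pow(Add(-4508, C), -1)), -1)), Mul(-5919, Pow(k, -1))) = Add(Mul(26566, Pow(Mul(Add(7579, 10975), Pow(Add(-4508, -6516), -1)), -1)), Mul(-5919, Pow(597, -1))) = Add(Mul(26566, Pow(Mul(18554, Pow(-11024, -1)), -1)), Mul(-5919, Rational(1, 597))) = Add(Mul(26566, Pow(Mul(18554, Rational(-1, 11024)), -1)), Rational(-1973, 199)) = Add(Mul(26566, Pow(Rational(-9277, 5512), -1)), Rational(-1973, 199)) = Add(Mul(26566, Rational(-5512, 9277)), Rational(-1973, 199)) = Add(Rational(-146431792, 9277), Rational(-1973, 199)) = Rational(-29158230129, 1846123)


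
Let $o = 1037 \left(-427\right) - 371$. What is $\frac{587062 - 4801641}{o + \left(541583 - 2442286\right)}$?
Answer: $\frac{4214579}{2343873} \approx 1.7981$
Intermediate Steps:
$o = -443170$ ($o = -442799 - 371 = -443170$)
$\frac{587062 - 4801641}{o + \left(541583 - 2442286\right)} = \frac{587062 - 4801641}{-443170 + \left(541583 - 2442286\right)} = - \frac{4214579}{-443170 - 1900703} = - \frac{4214579}{-2343873} = \left(-4214579\right) \left(- \frac{1}{2343873}\right) = \frac{4214579}{2343873}$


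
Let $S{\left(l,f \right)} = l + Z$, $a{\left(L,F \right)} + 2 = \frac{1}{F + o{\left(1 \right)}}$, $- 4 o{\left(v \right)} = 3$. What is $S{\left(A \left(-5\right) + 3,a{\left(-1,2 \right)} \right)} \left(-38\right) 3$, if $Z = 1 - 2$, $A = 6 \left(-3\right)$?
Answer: $-10488$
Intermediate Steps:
$o{\left(v \right)} = - \frac{3}{4}$ ($o{\left(v \right)} = \left(- \frac{1}{4}\right) 3 = - \frac{3}{4}$)
$A = -18$
$a{\left(L,F \right)} = -2 + \frac{1}{- \frac{3}{4} + F}$ ($a{\left(L,F \right)} = -2 + \frac{1}{F - \frac{3}{4}} = -2 + \frac{1}{- \frac{3}{4} + F}$)
$Z = -1$ ($Z = 1 - 2 = -1$)
$S{\left(l,f \right)} = -1 + l$ ($S{\left(l,f \right)} = l - 1 = -1 + l$)
$S{\left(A \left(-5\right) + 3,a{\left(-1,2 \right)} \right)} \left(-38\right) 3 = \left(-1 + \left(\left(-18\right) \left(-5\right) + 3\right)\right) \left(-38\right) 3 = \left(-1 + \left(90 + 3\right)\right) \left(-38\right) 3 = \left(-1 + 93\right) \left(-38\right) 3 = 92 \left(-38\right) 3 = \left(-3496\right) 3 = -10488$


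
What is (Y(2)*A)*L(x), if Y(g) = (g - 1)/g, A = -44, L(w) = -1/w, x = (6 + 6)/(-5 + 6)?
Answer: 11/6 ≈ 1.8333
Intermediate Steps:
x = 12 (x = 12/1 = 12*1 = 12)
Y(g) = (-1 + g)/g
(Y(2)*A)*L(x) = (((-1 + 2)/2)*(-44))*(-1/12) = (((½)*1)*(-44))*(-1*1/12) = ((½)*(-44))*(-1/12) = -22*(-1/12) = 11/6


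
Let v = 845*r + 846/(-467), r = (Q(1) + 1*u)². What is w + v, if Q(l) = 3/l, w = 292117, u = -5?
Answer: 137996253/467 ≈ 2.9550e+5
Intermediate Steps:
r = 4 (r = (3/1 + 1*(-5))² = (3*1 - 5)² = (3 - 5)² = (-2)² = 4)
v = 1577614/467 (v = 845*4 + 846/(-467) = 3380 + 846*(-1/467) = 3380 - 846/467 = 1577614/467 ≈ 3378.2)
w + v = 292117 + 1577614/467 = 137996253/467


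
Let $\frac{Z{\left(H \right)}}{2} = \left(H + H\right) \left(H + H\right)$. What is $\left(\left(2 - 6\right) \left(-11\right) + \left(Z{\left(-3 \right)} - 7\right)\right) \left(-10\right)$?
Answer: $-1090$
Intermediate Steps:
$Z{\left(H \right)} = 8 H^{2}$ ($Z{\left(H \right)} = 2 \left(H + H\right) \left(H + H\right) = 2 \cdot 2 H 2 H = 2 \cdot 4 H^{2} = 8 H^{2}$)
$\left(\left(2 - 6\right) \left(-11\right) + \left(Z{\left(-3 \right)} - 7\right)\right) \left(-10\right) = \left(\left(2 - 6\right) \left(-11\right) + \left(8 \left(-3\right)^{2} - 7\right)\right) \left(-10\right) = \left(\left(2 - 6\right) \left(-11\right) + \left(8 \cdot 9 - 7\right)\right) \left(-10\right) = \left(\left(-4\right) \left(-11\right) + \left(72 - 7\right)\right) \left(-10\right) = \left(44 + 65\right) \left(-10\right) = 109 \left(-10\right) = -1090$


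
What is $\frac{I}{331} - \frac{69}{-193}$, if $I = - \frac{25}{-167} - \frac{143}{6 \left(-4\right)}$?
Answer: $\frac{96263545}{256043064} \approx 0.37597$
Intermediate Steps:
$I = \frac{24481}{4008}$ ($I = \left(-25\right) \left(- \frac{1}{167}\right) - \frac{143}{-24} = \frac{25}{167} - - \frac{143}{24} = \frac{25}{167} + \frac{143}{24} = \frac{24481}{4008} \approx 6.108$)
$\frac{I}{331} - \frac{69}{-193} = \frac{24481}{4008 \cdot 331} - \frac{69}{-193} = \frac{24481}{4008} \cdot \frac{1}{331} - - \frac{69}{193} = \frac{24481}{1326648} + \frac{69}{193} = \frac{96263545}{256043064}$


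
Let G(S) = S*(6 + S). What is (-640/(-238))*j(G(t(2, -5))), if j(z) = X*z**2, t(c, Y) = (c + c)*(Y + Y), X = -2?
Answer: -69632000/7 ≈ -9.9474e+6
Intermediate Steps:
t(c, Y) = 4*Y*c (t(c, Y) = (2*c)*(2*Y) = 4*Y*c)
j(z) = -2*z**2
(-640/(-238))*j(G(t(2, -5))) = (-640/(-238))*(-2*1600*(6 + 4*(-5)*2)**2) = (-640*(-1/238))*(-2*1600*(6 - 40)**2) = 320*(-2*(-40*(-34))**2)/119 = 320*(-2*1360**2)/119 = 320*(-2*1849600)/119 = (320/119)*(-3699200) = -69632000/7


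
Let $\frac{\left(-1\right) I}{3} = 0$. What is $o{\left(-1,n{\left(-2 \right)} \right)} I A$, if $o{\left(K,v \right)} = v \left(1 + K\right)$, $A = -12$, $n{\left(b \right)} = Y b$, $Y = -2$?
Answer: $0$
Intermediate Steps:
$I = 0$ ($I = \left(-3\right) 0 = 0$)
$n{\left(b \right)} = - 2 b$
$o{\left(-1,n{\left(-2 \right)} \right)} I A = \left(-2\right) \left(-2\right) \left(1 - 1\right) 0 \left(-12\right) = 4 \cdot 0 \cdot 0 \left(-12\right) = 0 \cdot 0 \left(-12\right) = 0 \left(-12\right) = 0$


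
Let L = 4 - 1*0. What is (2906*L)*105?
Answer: 1220520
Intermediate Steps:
L = 4 (L = 4 + 0 = 4)
(2906*L)*105 = (2906*4)*105 = 11624*105 = 1220520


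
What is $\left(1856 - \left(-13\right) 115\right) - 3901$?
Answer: $-550$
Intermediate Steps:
$\left(1856 - \left(-13\right) 115\right) - 3901 = \left(1856 - -1495\right) - 3901 = \left(1856 + 1495\right) - 3901 = 3351 - 3901 = -550$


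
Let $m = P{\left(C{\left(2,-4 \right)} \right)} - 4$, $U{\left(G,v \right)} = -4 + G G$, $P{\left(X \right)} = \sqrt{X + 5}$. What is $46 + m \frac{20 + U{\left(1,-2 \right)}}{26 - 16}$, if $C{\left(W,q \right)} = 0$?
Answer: $\frac{196}{5} + \frac{17 \sqrt{5}}{10} \approx 43.001$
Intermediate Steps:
$P{\left(X \right)} = \sqrt{5 + X}$
$U{\left(G,v \right)} = -4 + G^{2}$
$m = -4 + \sqrt{5}$ ($m = \sqrt{5 + 0} - 4 = \sqrt{5} - 4 = -4 + \sqrt{5} \approx -1.7639$)
$46 + m \frac{20 + U{\left(1,-2 \right)}}{26 - 16} = 46 + \left(-4 + \sqrt{5}\right) \frac{20 - \left(4 - 1^{2}\right)}{26 - 16} = 46 + \left(-4 + \sqrt{5}\right) \frac{20 + \left(-4 + 1\right)}{10} = 46 + \left(-4 + \sqrt{5}\right) \left(20 - 3\right) \frac{1}{10} = 46 + \left(-4 + \sqrt{5}\right) 17 \cdot \frac{1}{10} = 46 + \left(-4 + \sqrt{5}\right) \frac{17}{10} = 46 - \left(\frac{34}{5} - \frac{17 \sqrt{5}}{10}\right) = \frac{196}{5} + \frac{17 \sqrt{5}}{10}$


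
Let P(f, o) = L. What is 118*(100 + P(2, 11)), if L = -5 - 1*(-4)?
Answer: 11682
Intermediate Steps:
L = -1 (L = -5 + 4 = -1)
P(f, o) = -1
118*(100 + P(2, 11)) = 118*(100 - 1) = 118*99 = 11682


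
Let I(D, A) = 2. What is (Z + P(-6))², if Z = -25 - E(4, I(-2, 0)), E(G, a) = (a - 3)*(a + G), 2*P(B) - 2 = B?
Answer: 441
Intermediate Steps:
P(B) = 1 + B/2
E(G, a) = (-3 + a)*(G + a)
Z = -19 (Z = -25 - (2² - 3*4 - 3*2 + 4*2) = -25 - (4 - 12 - 6 + 8) = -25 - 1*(-6) = -25 + 6 = -19)
(Z + P(-6))² = (-19 + (1 + (½)*(-6)))² = (-19 + (1 - 3))² = (-19 - 2)² = (-21)² = 441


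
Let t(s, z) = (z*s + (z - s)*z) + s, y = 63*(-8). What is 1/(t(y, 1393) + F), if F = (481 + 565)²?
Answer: 1/3034061 ≈ 3.2959e-7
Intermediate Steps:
F = 1094116 (F = 1046² = 1094116)
y = -504
t(s, z) = s + s*z + z*(z - s) (t(s, z) = (s*z + z*(z - s)) + s = s + s*z + z*(z - s))
1/(t(y, 1393) + F) = 1/((-504 + 1393²) + 1094116) = 1/((-504 + 1940449) + 1094116) = 1/(1939945 + 1094116) = 1/3034061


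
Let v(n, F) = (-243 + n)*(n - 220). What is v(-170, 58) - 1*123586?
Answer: 37484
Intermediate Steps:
v(n, F) = (-243 + n)*(-220 + n)
v(-170, 58) - 1*123586 = (53460 + (-170)² - 463*(-170)) - 1*123586 = (53460 + 28900 + 78710) - 123586 = 161070 - 123586 = 37484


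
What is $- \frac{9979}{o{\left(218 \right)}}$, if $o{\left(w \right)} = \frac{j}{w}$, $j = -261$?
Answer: $\frac{2175422}{261} \approx 8335.0$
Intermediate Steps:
$o{\left(w \right)} = - \frac{261}{w}$
$- \frac{9979}{o{\left(218 \right)}} = - \frac{9979}{\left(-261\right) \frac{1}{218}} = - \frac{9979}{- \frac{261}{218}} = \left(-9979\right) \left(- \frac{218}{261}\right) = \frac{2175422}{261}$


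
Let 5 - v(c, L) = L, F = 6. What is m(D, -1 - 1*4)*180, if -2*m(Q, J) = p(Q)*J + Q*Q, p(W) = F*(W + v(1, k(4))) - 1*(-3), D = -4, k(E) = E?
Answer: -8190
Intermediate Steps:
v(c, L) = 5 - L
p(W) = 9 + 6*W (p(W) = 6*(W + (5 - 1*4)) - 1*(-3) = 6*(W + (5 - 4)) + 3 = 6*(W + 1) + 3 = 6*(1 + W) + 3 = (6 + 6*W) + 3 = 9 + 6*W)
m(Q, J) = -Q²/2 - J*(9 + 6*Q)/2 (m(Q, J) = -((9 + 6*Q)*J + Q*Q)/2 = -(J*(9 + 6*Q) + Q²)/2 = -(Q² + J*(9 + 6*Q))/2 = -Q²/2 - J*(9 + 6*Q)/2)
m(D, -1 - 1*4)*180 = (-½*(-4)² - 3*(-1 - 1*4)*(3 + 2*(-4))/2)*180 = (-½*16 - 3*(-1 - 4)*(3 - 8)/2)*180 = (-8 - 3/2*(-5)*(-5))*180 = (-8 - 75/2)*180 = -91/2*180 = -8190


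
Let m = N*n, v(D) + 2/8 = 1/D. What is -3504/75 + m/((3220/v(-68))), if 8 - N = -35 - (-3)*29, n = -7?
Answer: -913871/19550 ≈ -46.745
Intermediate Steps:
v(D) = -1/4 + 1/D
N = -44 (N = 8 - (-35 - (-3)*29) = 8 - (-35 - 1*(-87)) = 8 - (-35 + 87) = 8 - 1*52 = 8 - 52 = -44)
m = 308 (m = -44*(-7) = 308)
-3504/75 + m/((3220/v(-68))) = -3504/75 + 308/((3220/(((1/4)*(4 - 1*(-68))/(-68))))) = -3504*1/75 + 308/((3220/(((1/4)*(-1/68)*(4 + 68))))) = -1168/25 + 308/((3220/(((1/4)*(-1/68)*72)))) = -1168/25 + 308/((3220/(-9/34))) = -1168/25 + 308/((3220*(-34/9))) = -1168/25 + 308/(-109480/9) = -1168/25 + 308*(-9/109480) = -1168/25 - 99/3910 = -913871/19550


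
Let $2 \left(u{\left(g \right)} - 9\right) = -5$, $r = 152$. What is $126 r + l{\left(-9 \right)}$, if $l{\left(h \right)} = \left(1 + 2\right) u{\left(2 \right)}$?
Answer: $\frac{38343}{2} \approx 19172.0$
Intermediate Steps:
$u{\left(g \right)} = \frac{13}{2}$ ($u{\left(g \right)} = 9 + \frac{1}{2} \left(-5\right) = 9 - \frac{5}{2} = \frac{13}{2}$)
$l{\left(h \right)} = \frac{39}{2}$ ($l{\left(h \right)} = \left(1 + 2\right) \frac{13}{2} = 3 \cdot \frac{13}{2} = \frac{39}{2}$)
$126 r + l{\left(-9 \right)} = 126 \cdot 152 + \frac{39}{2} = 19152 + \frac{39}{2} = \frac{38343}{2}$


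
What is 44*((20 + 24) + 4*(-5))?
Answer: 1056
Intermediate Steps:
44*((20 + 24) + 4*(-5)) = 44*(44 - 20) = 44*24 = 1056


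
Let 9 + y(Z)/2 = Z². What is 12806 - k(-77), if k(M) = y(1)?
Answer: 12822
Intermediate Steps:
y(Z) = -18 + 2*Z²
k(M) = -16 (k(M) = -18 + 2*1² = -18 + 2*1 = -18 + 2 = -16)
12806 - k(-77) = 12806 - 1*(-16) = 12806 + 16 = 12822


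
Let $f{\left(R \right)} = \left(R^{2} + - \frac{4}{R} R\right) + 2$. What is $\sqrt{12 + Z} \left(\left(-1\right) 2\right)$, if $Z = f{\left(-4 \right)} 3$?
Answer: $- 6 \sqrt{6} \approx -14.697$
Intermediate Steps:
$f{\left(R \right)} = -2 + R^{2}$ ($f{\left(R \right)} = \left(R^{2} - 4\right) + 2 = \left(-4 + R^{2}\right) + 2 = -2 + R^{2}$)
$Z = 42$ ($Z = \left(-2 + \left(-4\right)^{2}\right) 3 = \left(-2 + 16\right) 3 = 14 \cdot 3 = 42$)
$\sqrt{12 + Z} \left(\left(-1\right) 2\right) = \sqrt{12 + 42} \left(\left(-1\right) 2\right) = \sqrt{54} \left(-2\right) = 3 \sqrt{6} \left(-2\right) = - 6 \sqrt{6}$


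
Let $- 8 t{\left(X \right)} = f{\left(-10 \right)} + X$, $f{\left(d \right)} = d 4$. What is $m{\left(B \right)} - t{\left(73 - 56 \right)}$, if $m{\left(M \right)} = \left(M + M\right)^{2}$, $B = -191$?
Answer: $\frac{1167369}{8} \approx 1.4592 \cdot 10^{5}$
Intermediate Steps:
$m{\left(M \right)} = 4 M^{2}$ ($m{\left(M \right)} = \left(2 M\right)^{2} = 4 M^{2}$)
$f{\left(d \right)} = 4 d$
$t{\left(X \right)} = 5 - \frac{X}{8}$ ($t{\left(X \right)} = - \frac{4 \left(-10\right) + X}{8} = - \frac{-40 + X}{8} = 5 - \frac{X}{8}$)
$m{\left(B \right)} - t{\left(73 - 56 \right)} = 4 \left(-191\right)^{2} - \left(5 - \frac{73 - 56}{8}\right) = 4 \cdot 36481 - \left(5 - \frac{73 - 56}{8}\right) = 145924 - \left(5 - \frac{17}{8}\right) = 145924 - \frac{23}{8} = \frac{1167369}{8}$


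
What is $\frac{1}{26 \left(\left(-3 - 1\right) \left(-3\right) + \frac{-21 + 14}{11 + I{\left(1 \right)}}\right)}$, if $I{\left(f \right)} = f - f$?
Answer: $\frac{11}{3250} \approx 0.0033846$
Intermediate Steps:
$I{\left(f \right)} = 0$
$\frac{1}{26 \left(\left(-3 - 1\right) \left(-3\right) + \frac{-21 + 14}{11 + I{\left(1 \right)}}\right)} = \frac{1}{26 \left(\left(-3 - 1\right) \left(-3\right) + \frac{-21 + 14}{11 + 0}\right)} = \frac{1}{26 \left(\left(-4\right) \left(-3\right) - \frac{7}{11}\right)} = \frac{1}{26 \left(12 - \frac{7}{11}\right)} = \frac{1}{26 \cdot \frac{125}{11}} = \frac{1}{\frac{3250}{11}} = \frac{11}{3250}$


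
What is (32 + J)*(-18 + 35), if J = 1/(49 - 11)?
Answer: 20689/38 ≈ 544.45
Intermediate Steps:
J = 1/38 ≈ 0.026316
(32 + J)*(-18 + 35) = (32 + 1/38)*(-18 + 35) = (1217/38)*17 = 20689/38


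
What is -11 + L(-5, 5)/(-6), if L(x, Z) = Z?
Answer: -71/6 ≈ -11.833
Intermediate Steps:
-11 + L(-5, 5)/(-6) = -11 + 5/(-6) = -11 + 5*(-⅙) = -11 - ⅚ = -71/6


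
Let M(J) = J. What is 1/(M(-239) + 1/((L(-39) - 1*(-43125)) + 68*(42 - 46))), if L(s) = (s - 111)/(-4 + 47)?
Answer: -1842529/440364388 ≈ -0.0041841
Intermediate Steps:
L(s) = -111/43 + s/43 (L(s) = (-111 + s)/43 = (-111 + s)*(1/43) = -111/43 + s/43)
1/(M(-239) + 1/((L(-39) - 1*(-43125)) + 68*(42 - 46))) = 1/(-239 + 1/(((-111/43 + (1/43)*(-39)) - 1*(-43125)) + 68*(42 - 46))) = 1/(-239 + 1/(((-111/43 - 39/43) + 43125) + 68*(-4))) = 1/(-239 + 1/((-150/43 + 43125) - 272)) = 1/(-239 + 1/(1854225/43 - 272)) = 1/(-239 + 1/(1842529/43)) = 1/(-239 + 43/1842529) = 1/(-440364388/1842529) = -1842529/440364388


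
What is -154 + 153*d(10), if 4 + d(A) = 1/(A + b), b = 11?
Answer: -5311/7 ≈ -758.71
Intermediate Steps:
d(A) = -4 + 1/(11 + A) (d(A) = -4 + 1/(A + 11) = -4 + 1/(11 + A))
-154 + 153*d(10) = -154 + 153*((-43 - 4*10)/(11 + 10)) = -154 + 153*((-43 - 40)/21) = -154 + 153*((1/21)*(-83)) = -154 + 153*(-83/21) = -154 - 4233/7 = -5311/7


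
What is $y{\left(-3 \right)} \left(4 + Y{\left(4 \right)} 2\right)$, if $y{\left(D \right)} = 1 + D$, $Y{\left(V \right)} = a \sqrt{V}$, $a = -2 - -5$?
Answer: $-32$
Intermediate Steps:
$a = 3$ ($a = -2 + 5 = 3$)
$Y{\left(V \right)} = 3 \sqrt{V}$
$y{\left(-3 \right)} \left(4 + Y{\left(4 \right)} 2\right) = \left(1 - 3\right) \left(4 + 3 \sqrt{4} \cdot 2\right) = - 2 \left(4 + 3 \cdot 2 \cdot 2\right) = - 2 \left(4 + 6 \cdot 2\right) = - 2 \left(4 + 12\right) = \left(-2\right) 16 = -32$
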